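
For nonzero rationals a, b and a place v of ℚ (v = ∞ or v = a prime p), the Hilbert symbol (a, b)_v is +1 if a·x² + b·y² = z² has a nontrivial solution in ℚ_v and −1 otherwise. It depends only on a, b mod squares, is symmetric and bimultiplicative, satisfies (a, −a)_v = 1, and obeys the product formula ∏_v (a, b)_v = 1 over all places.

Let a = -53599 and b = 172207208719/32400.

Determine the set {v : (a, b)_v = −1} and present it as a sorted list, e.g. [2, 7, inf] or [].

(a, b) ≡ (-53599, 198679) mod (ℚ^×)²; places V = {2, 3, 5, 7, 13, 17, 19, 29, 31, ∞}.
(a,b)_17: α=0, u≡2; β=1, v≡4 (mod 17); (2|17)=+1, (4|17)=+1; sign (−1)^0·+1^1·+1^0 = +1.
(a,b)_7: α=1, u≡1; β=4, v≡5 (mod 7); (1|7)=+1, (5|7)=-1; sign (−1)^0·+1^4·-1^1 = -1.
(a,b)_5: α=0, u≡1; β=-2, v≡4 (mod 5); (1|5)=+1, (4|5)=+1; sign (−1)^0·+1^-2·+1^0 = +1.
(a,b)_13: α=1, u≡11; β=1, v≡11 (mod 13); (11|13)=-1, (11|13)=-1; sign (−1)^0·-1^1·-1^1 = +1.
(a,b)_3: α=0, u≡2; β=-4, v≡1 (mod 3); (2|3)=-1, (1|3)=+1; sign (−1)^0·-1^-4·+1^0 = +1.
(a,b)_31: α=1, u≡7; β=1, v≡17 (mod 31); (7|31)=+1, (17|31)=-1; sign (−1)^1·+1^1·-1^1 = +1.
(a,b)_29: α=0, u≡22; β=1, v≡9 (mod 29); (22|29)=+1, (9|29)=+1; sign (−1)^0·+1^1·+1^0 = +1.
(a,b)_2: α=0, β=-4; u≡1, v≡7 (mod 8); ε(u)ε(v)=0·1, αω(v)=0·0, βω(u)=-4·0; sum ≡ 0  ⇒  +1.
(a,b)_∞: sgn(-53599)=−, sgn(198679)=+, so +1.
(a,b)_19: α=1, u≡10; β=2, v≡2 (mod 19); (10|19)=-1, (2|19)=-1; sign (−1)^0·-1^2·-1^1 = -1.
|Ram(-53599, 198679)| = 2, even; anisotropic at {7, 19}.

[7, 19]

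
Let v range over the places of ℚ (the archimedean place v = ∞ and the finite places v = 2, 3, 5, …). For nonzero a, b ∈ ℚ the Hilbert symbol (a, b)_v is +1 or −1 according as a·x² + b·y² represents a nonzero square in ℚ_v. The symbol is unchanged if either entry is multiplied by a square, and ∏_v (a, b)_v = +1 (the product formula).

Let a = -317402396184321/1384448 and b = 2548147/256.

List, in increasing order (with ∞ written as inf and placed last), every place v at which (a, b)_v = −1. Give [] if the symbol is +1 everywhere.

(a, b) ≡ (-322, 52003) mod (ℚ^×)²; places V = {2, 3, 7, 13, 17, 19, 23, ∞}.
(a,b)_19: α=2, u≡1; β=1, v≡16 (mod 19); (1|19)=+1, (16|19)=+1; sign (−1)^0·+1^1·+1^2 = +1.
(a,b)_∞: sgn(-322)=−, sgn(52003)=+, so +1.
(a,b)_23: α=3, u≡1; β=1, v≡7 (mod 23); (1|23)=+1, (7|23)=-1; sign (−1)^1·+1^1·-1^3 = +1.
(a,b)_17: α=2, u≡8; β=1, v≡2 (mod 17); (8|17)=+1, (2|17)=+1; sign (−1)^0·+1^1·+1^2 = +1.
(a,b)_7: α=3, u≡3; β=3, v≡4 (mod 7); (3|7)=-1, (4|7)=+1; sign (−1)^1·-1^3·+1^3 = +1.
(a,b)_3: α=6, u≡2; β=0, v≡1 (mod 3); (2|3)=-1, (1|3)=+1; sign (−1)^0·-1^0·+1^6 = +1.
(a,b)_2: α=-13, β=-8; u≡7, v≡3 (mod 8); ε(u)ε(v)=1·1, αω(v)=-13·1, βω(u)=-8·0; sum ≡ 0  ⇒  +1.
(a,b)_13: α=-2, u≡10; β=0, v≡12 (mod 13); (10|13)=+1, (12|13)=+1; sign (−1)^0·+1^0·+1^-2 = +1.
Ram(a, b) = ∅: the form -322·x² + 52003·y² − z² is isotropic over every ℚ_v, so by Hasse–Minkowski it is isotropic over ℚ.

[]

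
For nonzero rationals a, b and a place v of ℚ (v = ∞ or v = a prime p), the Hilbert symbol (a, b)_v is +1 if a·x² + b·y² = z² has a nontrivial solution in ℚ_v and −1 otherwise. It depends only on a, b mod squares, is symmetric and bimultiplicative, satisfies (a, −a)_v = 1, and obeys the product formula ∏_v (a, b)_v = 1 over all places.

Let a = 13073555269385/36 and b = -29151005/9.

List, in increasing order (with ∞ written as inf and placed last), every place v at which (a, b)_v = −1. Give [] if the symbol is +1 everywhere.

[5, 17, 23, 31]

Mod squares: a ≡ 65, b ≡ -29151005. Check v ∈ {∞, 2, 3, 5, 13, 17, 23, 31, 37}.
v=2: v_2(a)=-2, v_2(b)=0; units ≡ 1, 3 (mod 8); ε·ε+αω+βω = 0·1+-2·1+0·0 ≡ 0  ⇒  (a,b)_2 = +1.
v=3: a=3^-2·(≡2), b=3^-2·(≡1) mod 3; (2|3)=-1, (1|3)=+1; (−1)^{-2·-2·1}·(-1)^-2·(+1)^-2 = +1.
v=23: a=23^2·(≡10), b=23^1·(≡8) mod 23; (10|23)=-1, (8|23)=+1; (−1)^{2·1·11}·(-1)^1·(+1)^2 = -1.
v=∞: 65 > 0 and -29151005 < 0  ⇒  (a,b)_∞ = +1.
v=37: a=37^2·(≡27), b=37^1·(≡22) mod 37; (27|37)=+1, (22|37)=-1; (−1)^{2·1·18}·(+1)^1·(-1)^2 = +1.
v=31: a=31^2·(≡29), b=31^1·(≡24) mod 31; (29|31)=-1, (24|31)=-1; (−1)^{2·1·15}·(-1)^1·(-1)^2 = -1.
v=5: a=5^1·(≡2), b=5^1·(≡1) mod 5; (2|5)=-1, (1|5)=+1; (−1)^{1·1·2}·(-1)^1·(+1)^1 = -1.
v=17: a=17^2·(≡12), b=17^1·(≡16) mod 17; (12|17)=-1, (16|17)=+1; (−1)^{2·1·8}·(-1)^1·(+1)^2 = -1.
v=13: a=13^1·(≡11), b=13^1·(≡7) mod 13; (11|13)=-1, (7|13)=-1; (−1)^{1·1·6}·(-1)^1·(-1)^1 = +1.
Ram(65, -29151005) = {5, 17, 23, 31}; no ℚ_5-point on the conic.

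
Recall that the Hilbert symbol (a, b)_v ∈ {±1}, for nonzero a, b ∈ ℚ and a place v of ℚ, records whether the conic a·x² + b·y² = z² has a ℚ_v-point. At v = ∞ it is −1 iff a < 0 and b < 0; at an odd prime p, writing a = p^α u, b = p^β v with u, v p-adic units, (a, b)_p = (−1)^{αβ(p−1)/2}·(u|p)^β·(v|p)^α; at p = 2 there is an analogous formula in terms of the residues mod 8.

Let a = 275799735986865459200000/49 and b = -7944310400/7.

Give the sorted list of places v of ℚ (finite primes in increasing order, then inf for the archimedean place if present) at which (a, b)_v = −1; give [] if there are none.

Mod squares: a ≡ 4370, b ≡ -182. Check v ∈ {∞, 2, 5, 7, 13, 19, 23}.
v=13: a=13^2·(≡6), b=13^1·(≡4) mod 13; (6|13)=-1, (4|13)=+1; (−1)^{2·1·6}·(-1)^1·(+1)^2 = -1.
v=5: a=5^5·(≡1), b=5^2·(≡2) mod 5; (1|5)=+1, (2|5)=-1; (−1)^{5·2·2}·(+1)^2·(-1)^5 = -1.
v=23: a=23^5·(≡18), b=23^2·(≡16) mod 23; (18|23)=+1, (16|23)=+1; (−1)^{5·2·11}·(+1)^2·(+1)^5 = +1.
v=7: a=7^-2·(≡1), b=7^-1·(≡2) mod 7; (1|7)=+1, (2|7)=+1; (−1)^{-2·-1·3}·(+1)^-1·(+1)^-2 = +1.
v=2: v_2(a)=15, v_2(b)=7; units ≡ 1, 5 (mod 8); ε·ε+αω+βω = 0·0+15·1+7·0 ≡ 1  ⇒  (a,b)_2 = -1.
v=∞: 4370 > 0 and -182 < 0  ⇒  (a,b)_∞ = +1.
v=19: a=19^5·(≡3), b=19^2·(≡12) mod 19; (3|19)=-1, (12|19)=-1; (−1)^{5·2·9}·(-1)^2·(-1)^5 = -1.
(4370, -182 / ℚ) ramifies at {2, 5, 13, 19}: a division algebra.

[2, 5, 13, 19]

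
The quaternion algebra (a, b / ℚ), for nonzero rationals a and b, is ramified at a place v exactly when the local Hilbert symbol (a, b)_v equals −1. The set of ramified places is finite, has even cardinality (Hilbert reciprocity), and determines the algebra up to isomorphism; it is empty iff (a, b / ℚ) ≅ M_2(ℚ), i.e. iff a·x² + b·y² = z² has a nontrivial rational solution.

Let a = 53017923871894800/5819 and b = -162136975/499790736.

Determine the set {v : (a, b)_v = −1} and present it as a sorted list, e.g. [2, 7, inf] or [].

[3, 7, 13, 31]

(a, b) ≡ (3003, -53599) mod (ℚ^×)²; places V = {2, 3, 5, 7, 11, 13, 19, 23, 31, ∞}.
(a,b)_∞: sgn(3003)=+, sgn(-53599)=−, so +1.
(a,b)_23: α=-2, u≡9; β=-2, v≡20 (mod 23); (9|23)=+1, (20|23)=-1; sign (−1)^0·+1^-2·-1^-2 = +1.
(a,b)_19: α=2, u≡5; β=1, v≡14 (mod 19); (5|19)=+1, (14|19)=-1; sign (−1)^0·+1^1·-1^2 = +1.
(a,b)_31: α=2, u≡23; β=1, v≡10 (mod 31); (23|31)=-1, (10|31)=+1; sign (−1)^0·-1^1·+1^2 = -1.
(a,b)_3: α=1, u≡2; β=-10, v≡2 (mod 3); (2|3)=-1, (2|3)=-1; sign (−1)^0·-1^-10·-1^1 = -1.
(a,b)_2: α=4, β=-4; u≡3, v≡1 (mod 8); ε(u)ε(v)=1·0, αω(v)=4·0, βω(u)=-4·1; sum ≡ 0  ⇒  +1.
(a,b)_13: α=5, u≡1; β=1, v≡7 (mod 13); (1|13)=+1, (7|13)=-1; sign (−1)^0·+1^1·-1^5 = -1.
(a,b)_5: α=2, u≡3; β=2, v≡1 (mod 5); (3|5)=-1, (1|5)=+1; sign (−1)^0·-1^2·+1^2 = +1.
(a,b)_11: α=-1, u≡5; β=2, v≡9 (mod 11); (5|11)=+1, (9|11)=+1; sign (−1)^0·+1^2·+1^-1 = +1.
(a,b)_7: α=3, u≡2; β=1, v≡2 (mod 7); (2|7)=+1, (2|7)=+1; sign (−1)^1·+1^1·+1^3 = -1.
(3003, -53599 / ℚ) ramifies at {3, 7, 13, 31}: a division algebra.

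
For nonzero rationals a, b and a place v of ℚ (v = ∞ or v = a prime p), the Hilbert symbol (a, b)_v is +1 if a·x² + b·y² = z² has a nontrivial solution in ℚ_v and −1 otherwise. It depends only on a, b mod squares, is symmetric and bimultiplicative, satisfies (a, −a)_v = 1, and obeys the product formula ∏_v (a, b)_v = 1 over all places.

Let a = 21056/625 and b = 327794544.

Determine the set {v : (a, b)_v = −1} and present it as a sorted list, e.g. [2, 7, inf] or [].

[11, 17]

(a, b) ≡ (329, 2276351) mod (ℚ^×)²; places V = {2, 3, 5, 7, 11, 17, 37, 47, ∞}.
(a,b)_17: α=0, u≡6; β=1, v≡3 (mod 17); (6|17)=-1, (3|17)=-1; sign (−1)^0·-1^1·-1^0 = -1.
(a,b)_47: α=1, u≡32; β=1, v≡22 (mod 47); (32|47)=+1, (22|47)=-1; sign (−1)^1·+1^1·-1^1 = +1.
(a,b)_∞: sgn(329)=+, sgn(2276351)=+, so +1.
(a,b)_37: α=0, u≡27; β=1, v≡32 (mod 37); (27|37)=+1, (32|37)=-1; sign (−1)^0·+1^1·-1^0 = +1.
(a,b)_5: α=-4, u≡1; β=0, v≡4 (mod 5); (1|5)=+1, (4|5)=+1; sign (−1)^0·+1^0·+1^-4 = +1.
(a,b)_11: α=0, u≡10; β=1, v≡9 (mod 11); (10|11)=-1, (9|11)=+1; sign (−1)^0·-1^1·+1^0 = -1.
(a,b)_2: α=6, β=4; u≡1, v≡7 (mod 8); ε(u)ε(v)=0·1, αω(v)=6·0, βω(u)=4·0; sum ≡ 0  ⇒  +1.
(a,b)_3: α=0, u≡2; β=2, v≡2 (mod 3); (2|3)=-1, (2|3)=-1; sign (−1)^0·-1^2·-1^0 = +1.
(a,b)_7: α=1, u≡6; β=1, v≡4 (mod 7); (6|7)=-1, (4|7)=+1; sign (−1)^1·-1^1·+1^1 = +1.
Ram(329, 2276351) = {11, 17}; no ℚ_11-point on the conic.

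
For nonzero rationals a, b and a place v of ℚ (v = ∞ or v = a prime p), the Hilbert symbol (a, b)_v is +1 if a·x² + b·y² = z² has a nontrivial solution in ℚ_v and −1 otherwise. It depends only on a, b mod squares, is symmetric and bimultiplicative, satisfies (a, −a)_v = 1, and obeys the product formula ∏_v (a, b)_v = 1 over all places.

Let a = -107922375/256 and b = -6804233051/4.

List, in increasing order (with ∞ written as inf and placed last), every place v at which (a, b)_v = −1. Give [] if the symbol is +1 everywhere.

(a, b) ≡ (-53295, -11) mod (ℚ^×)²; places V = {2, 3, 5, 7, 11, 17, 19, ∞}.
(a,b)_17: α=1, u≡3; β=2, v≡10 (mod 17); (3|17)=-1, (10|17)=-1; sign (−1)^0·-1^2·-1^1 = -1.
(a,b)_2: α=-8, β=-2; u≡1, v≡5 (mod 8); ε(u)ε(v)=0·0, αω(v)=-8·1, βω(u)=-2·0; sum ≡ 0  ⇒  +1.
(a,b)_3: α=5, u≡1; β=0, v≡1 (mod 3); (1|3)=+1, (1|3)=+1; sign (−1)^0·+1^0·+1^5 = +1.
(a,b)_11: α=1, u≡2; β=3, v≡2 (mod 11); (2|11)=-1, (2|11)=-1; sign (−1)^1·-1^3·-1^1 = -1.
(a,b)_19: α=1, u≡17; β=2, v≡8 (mod 19); (17|19)=+1, (8|19)=-1; sign (−1)^0·+1^2·-1^1 = -1.
(a,b)_∞: sgn(-53295)=−, sgn(-11)=−, so -1.
(a,b)_5: α=3, u≡1; β=0, v≡1 (mod 5); (1|5)=+1, (1|5)=+1; sign (−1)^0·+1^0·+1^3 = +1.
(a,b)_7: α=0, u≡5; β=2, v≡5 (mod 7); (5|7)=-1, (5|7)=-1; sign (−1)^0·-1^2·-1^0 = +1.
Ram(-53295, -11) = {11, 17, 19, ∞}; no ℚ_11-point on the conic.

[11, 17, 19, inf]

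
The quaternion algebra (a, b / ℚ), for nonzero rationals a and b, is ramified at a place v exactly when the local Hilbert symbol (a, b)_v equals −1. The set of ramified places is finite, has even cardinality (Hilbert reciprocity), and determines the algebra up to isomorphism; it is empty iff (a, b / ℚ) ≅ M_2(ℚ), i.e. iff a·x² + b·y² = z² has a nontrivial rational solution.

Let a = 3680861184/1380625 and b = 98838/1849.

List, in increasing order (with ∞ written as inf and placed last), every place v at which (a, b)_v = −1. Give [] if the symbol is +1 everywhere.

(a, b) ≡ (8151, 38) mod (ℚ^×)²; places V = {2, 3, 5, 7, 11, 13, 17, 19, 43, 47, ∞}.
(a,b)_47: α=-2, u≡45; β=0, v≡38 (mod 47); (45|47)=-1, (38|47)=-1; sign (−1)^0·-1^0·-1^-2 = +1.
(a,b)_3: α=3, u≡2; β=2, v≡2 (mod 3); (2|3)=-1, (2|3)=-1; sign (−1)^0·-1^2·-1^3 = -1.
(a,b)_2: α=10, β=1; u≡7, v≡3 (mod 8); ε(u)ε(v)=1·1, αω(v)=10·1, βω(u)=1·0; sum ≡ 1  ⇒  -1.
(a,b)_5: α=-4, u≡1; β=0, v≡2 (mod 5); (1|5)=+1, (2|5)=-1; sign (−1)^0·+1^0·-1^-4 = +1.
(a,b)_19: α=1, u≡5; β=1, v≡12 (mod 19); (5|19)=+1, (12|19)=-1; sign (−1)^1·+1^1·-1^1 = +1.
(a,b)_∞: sgn(8151)=+, sgn(38)=+, so +1.
(a,b)_11: α=1, u≡1; β=0, v≡3 (mod 11); (1|11)=+1, (3|11)=+1; sign (−1)^0·+1^0·+1^1 = +1.
(a,b)_13: α=1, u≡4; β=0, v≡4 (mod 13); (4|13)=+1, (4|13)=+1; sign (−1)^0·+1^0·+1^1 = +1.
(a,b)_7: α=2, u≡5; β=0, v≡5 (mod 7); (5|7)=-1, (5|7)=-1; sign (−1)^0·-1^0·-1^2 = +1.
(a,b)_17: α=0, u≡9; β=2, v≡8 (mod 17); (9|17)=+1, (8|17)=+1; sign (−1)^0·+1^2·+1^0 = +1.
(a,b)_43: α=0, u≡41; β=-2, v≡24 (mod 43); (41|43)=+1, (24|43)=+1; sign (−1)^0·+1^-2·+1^0 = +1.
(8151, 38 / ℚ) ramifies at {2, 3}: a division algebra.

[2, 3]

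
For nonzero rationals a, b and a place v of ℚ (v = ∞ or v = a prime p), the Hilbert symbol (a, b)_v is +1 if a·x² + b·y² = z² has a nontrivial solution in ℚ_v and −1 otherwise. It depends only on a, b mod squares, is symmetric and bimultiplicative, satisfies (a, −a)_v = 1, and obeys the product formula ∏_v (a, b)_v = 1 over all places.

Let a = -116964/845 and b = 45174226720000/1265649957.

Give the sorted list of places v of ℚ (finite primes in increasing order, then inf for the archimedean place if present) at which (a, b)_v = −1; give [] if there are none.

[13, 19]

(a, b) ≡ (-5, 1729) mod (ℚ^×)²; places V = {2, 3, 5, 7, 11, 13, 19, 23, 31, 47, ∞}.
(a,b)_47: α=0, u≡28; β=2, v≡37 (mod 47); (28|47)=+1, (37|47)=+1; sign (−1)^0·+1^2·+1^0 = +1.
(a,b)_3: α=4, u≡1; β=-2, v≡1 (mod 3); (1|3)=+1, (1|3)=+1; sign (−1)^0·+1^-2·+1^4 = +1.
(a,b)_11: α=0, u≡6; β=-2, v≡8 (mod 11); (6|11)=-1, (8|11)=-1; sign (−1)^0·-1^-2·-1^0 = +1.
(a,b)_19: α=2, u≡2; β=1, v≡2 (mod 19); (2|19)=-1, (2|19)=-1; sign (−1)^0·-1^1·-1^2 = -1.
(a,b)_23: α=0, u≡13; β=-2, v≡6 (mod 23); (13|23)=+1, (6|23)=+1; sign (−1)^0·+1^-2·+1^0 = +1.
(a,b)_2: α=2, β=8; u≡3, v≡1 (mod 8); ε(u)ε(v)=1·0, αω(v)=2·0, βω(u)=8·1; sum ≡ 0  ⇒  +1.
(a,b)_7: α=0, u≡4; β=1, v≡1 (mod 7); (4|7)=+1, (1|7)=+1; sign (−1)^0·+1^1·+1^0 = +1.
(a,b)_∞: sgn(-5)=−, sgn(1729)=+, so +1.
(a,b)_31: α=0, u≡27; β=2, v≡3 (mod 31); (27|31)=-1, (3|31)=-1; sign (−1)^0·-1^2·-1^0 = +1.
(a,b)_13: α=-2, u≡2; β=-3, v≡12 (mod 13); (2|13)=-1, (12|13)=+1; sign (−1)^0·-1^-3·+1^-2 = -1.
(a,b)_5: α=-1, u≡4; β=4, v≡1 (mod 5); (4|5)=+1, (1|5)=+1; sign (−1)^0·+1^4·+1^-1 = +1.
(-5, 1729 / ℚ) ramifies at {13, 19}: a division algebra.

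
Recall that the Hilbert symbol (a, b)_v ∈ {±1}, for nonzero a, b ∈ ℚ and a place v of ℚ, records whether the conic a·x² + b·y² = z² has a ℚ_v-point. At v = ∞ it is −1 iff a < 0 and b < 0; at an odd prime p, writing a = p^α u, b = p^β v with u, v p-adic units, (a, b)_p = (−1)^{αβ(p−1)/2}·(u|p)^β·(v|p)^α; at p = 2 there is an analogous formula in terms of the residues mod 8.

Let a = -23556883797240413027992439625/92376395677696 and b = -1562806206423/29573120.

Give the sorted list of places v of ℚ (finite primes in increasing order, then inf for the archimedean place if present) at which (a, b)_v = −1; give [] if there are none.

[3, 7, 29, inf]

(a, b) ≡ (-4785, -1239315) mod (ℚ^×)²; places V = {2, 3, 5, 7, 11, 13, 19, 23, 29, 31, 37, ∞}.
(a,b)_37: α=2, u≡16; β=1, v≡11 (mod 37); (16|37)=+1, (11|37)=+1; sign (−1)^0·+1^1·+1^2 = +1.
(a,b)_3: α=11, u≡1; β=9, v≡1 (mod 3); (1|3)=+1, (1|3)=+1; sign (−1)^1·+1^9·+1^11 = -1.
(a,b)_13: α=-2, u≡3; β=0, v≡9 (mod 13); (3|13)=+1, (9|13)=+1; sign (−1)^0·+1^0·+1^-2 = +1.
(a,b)_5: α=3, u≡3; β=-1, v≡3 (mod 5); (3|5)=-1, (3|5)=-1; sign (−1)^0·-1^-1·-1^3 = +1.
(a,b)_19: α=-4, u≡14; β=-2, v≡9 (mod 19); (14|19)=-1, (9|19)=+1; sign (−1)^0·-1^-2·+1^-4 = +1.
(a,b)_7: α=2, u≡3; β=1, v≡3 (mod 7); (3|7)=-1, (3|7)=-1; sign (−1)^0·-1^1·-1^2 = -1.
(a,b)_29: α=3, u≡5; β=1, v≡26 (mod 29); (5|29)=+1, (26|29)=-1; sign (−1)^0·+1^1·-1^3 = -1.
(a,b)_∞: sgn(-4785)=−, sgn(-1239315)=−, so -1.
(a,b)_2: α=-22, β=-14; u≡7, v≡5 (mod 8); ε(u)ε(v)=1·0, αω(v)=-22·1, βω(u)=-14·0; sum ≡ 0  ⇒  +1.
(a,b)_11: α=3, u≡4; β=1, v≡2 (mod 11); (4|11)=+1, (2|11)=-1; sign (−1)^1·+1^1·-1^3 = +1.
(a,b)_31: α=4, u≡28; β=2, v≡30 (mod 31); (28|31)=+1, (30|31)=-1; sign (−1)^0·+1^2·-1^4 = +1.
(a,b)_23: α=2, u≡5; β=0, v≡14 (mod 23); (5|23)=-1, (14|23)=-1; sign (−1)^0·-1^0·-1^2 = +1.
Ram(-4785, -1239315) = {3, 7, 29, ∞}; no ℚ_3-point on the conic.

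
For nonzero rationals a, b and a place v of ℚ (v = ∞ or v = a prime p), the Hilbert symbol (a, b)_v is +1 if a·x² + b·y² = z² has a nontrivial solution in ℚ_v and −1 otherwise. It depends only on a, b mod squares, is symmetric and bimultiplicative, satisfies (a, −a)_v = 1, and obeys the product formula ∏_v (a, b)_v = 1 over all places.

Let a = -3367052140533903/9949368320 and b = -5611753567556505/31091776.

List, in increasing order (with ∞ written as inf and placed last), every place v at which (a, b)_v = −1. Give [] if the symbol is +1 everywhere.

[3, 5, 29, inf]

(a, b) ≡ (-166315, -498945) mod (ℚ^×)²; places V = {2, 3, 5, 17, 23, 29, 31, 37, 41, 53, ∞}.
(a,b)_53: α=2, u≡10; β=2, v≡51 (mod 53); (10|53)=+1, (51|53)=-1; sign (−1)^0·+1^2·-1^2 = +1.
(a,b)_23: α=2, u≡14; β=2, v≡7 (mod 23); (14|23)=-1, (7|23)=-1; sign (−1)^0·-1^2·-1^2 = +1.
(a,b)_5: α=-1, u≡3; β=1, v≡4 (mod 5); (3|5)=-1, (4|5)=+1; sign (−1)^0·-1^1·+1^-1 = -1.
(a,b)_37: α=1, u≡19; β=1, v≡20 (mod 37); (19|37)=-1, (20|37)=-1; sign (−1)^0·-1^1·-1^1 = +1.
(a,b)_3: α=4, u≡2; β=3, v≡2 (mod 3); (2|3)=-1, (2|3)=-1; sign (−1)^0·-1^3·-1^4 = -1.
(a,b)_41: α=-2, u≡29; β=-2, v≡37 (mod 41); (29|41)=-1, (37|41)=+1; sign (−1)^0·-1^-2·+1^-2 = +1.
(a,b)_29: α=3, u≡16; β=3, v≡17 (mod 29); (16|29)=+1, (17|29)=-1; sign (−1)^0·+1^3·-1^3 = -1.
(a,b)_∞: sgn(-166315)=−, sgn(-498945)=−, so -1.
(a,b)_2: α=-12, β=-6; u≡5, v≡7 (mod 8); ε(u)ε(v)=0·1, αω(v)=-12·0, βω(u)=-6·1; sum ≡ 0  ⇒  +1.
(a,b)_17: α=-2, u≡13; β=-2, v≡3 (mod 17); (13|17)=+1, (3|17)=-1; sign (−1)^0·+1^-2·-1^-2 = +1.
(a,b)_31: α=1, u≡12; β=1, v≡14 (mod 31); (12|31)=-1, (14|31)=+1; sign (−1)^1·-1^1·+1^1 = +1.
Ram(-166315, -498945) = {3, 5, 29, ∞}; no ℚ_3-point on the conic.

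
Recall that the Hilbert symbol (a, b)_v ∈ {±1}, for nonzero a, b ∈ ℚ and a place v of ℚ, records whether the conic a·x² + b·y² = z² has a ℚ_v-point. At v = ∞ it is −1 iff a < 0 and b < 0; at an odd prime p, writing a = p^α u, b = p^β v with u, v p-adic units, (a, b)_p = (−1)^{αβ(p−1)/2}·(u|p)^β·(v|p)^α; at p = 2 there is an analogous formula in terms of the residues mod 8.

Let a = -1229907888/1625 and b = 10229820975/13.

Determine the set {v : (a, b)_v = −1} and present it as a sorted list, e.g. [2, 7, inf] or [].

[5, 13, 23, 31]

Mod squares: a ≡ -509795, b ≡ 5083. Check v ∈ {∞, 2, 3, 5, 11, 13, 17, 23, 31}.
v=17: a=17^0·(≡2), b=17^1·(≡11) mod 17; (2|17)=+1, (11|17)=-1; (−1)^{0·1·8}·(+1)^1·(-1)^0 = +1.
v=31: a=31^1·(≡5), b=31^2·(≡15) mod 31; (5|31)=+1, (15|31)=-1; (−1)^{1·2·15}·(+1)^2·(-1)^1 = -1.
v=13: a=13^-1·(≡8), b=13^-1·(≡10) mod 13; (8|13)=-1, (10|13)=+1; (−1)^{-1·-1·6}·(-1)^-1·(+1)^-1 = -1.
v=3: a=3^4·(≡1), b=3^2·(≡1) mod 3; (1|3)=+1, (1|3)=+1; (−1)^{4·2·1}·(+1)^2·(+1)^4 = +1.
v=∞: -509795 < 0 and 5083 > 0  ⇒  (a,b)_∞ = +1.
v=23: a=23^1·(≡22), b=23^1·(≡21) mod 23; (22|23)=-1, (21|23)=-1; (−1)^{1·1·11}·(-1)^1·(-1)^1 = -1.
v=5: a=5^-3·(≡4), b=5^2·(≡3) mod 5; (4|5)=+1, (3|5)=-1; (−1)^{-3·2·2}·(+1)^2·(-1)^-3 = -1.
v=11: a=11^3·(≡5), b=11^2·(≡5) mod 11; (5|11)=+1, (5|11)=+1; (−1)^{3·2·5}·(+1)^2·(+1)^3 = +1.
v=2: v_2(a)=4, v_2(b)=0; units ≡ 5, 3 (mod 8); ε·ε+αω+βω = 0·1+4·1+0·1 ≡ 0  ⇒  (a,b)_2 = +1.
Ram(-509795, 5083) = {5, 13, 23, 31}; no ℚ_5-point on the conic.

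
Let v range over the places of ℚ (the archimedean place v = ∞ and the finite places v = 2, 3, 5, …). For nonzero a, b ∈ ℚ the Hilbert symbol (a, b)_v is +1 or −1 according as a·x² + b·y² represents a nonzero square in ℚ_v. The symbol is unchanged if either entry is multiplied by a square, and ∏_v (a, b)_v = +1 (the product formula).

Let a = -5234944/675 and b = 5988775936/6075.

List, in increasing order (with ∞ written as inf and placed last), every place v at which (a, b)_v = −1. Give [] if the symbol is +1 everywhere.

Mod squares: a ≡ -3, b ≡ 858. Check v ∈ {∞, 2, 3, 5, 11, 13}.
v=13: a=13^2·(≡10), b=13^3·(≡12) mod 13; (10|13)=+1, (12|13)=+1; (−1)^{2·3·6}·(+1)^3·(+1)^2 = +1.
v=∞: -3 < 0 and 858 > 0  ⇒  (a,b)_∞ = +1.
v=2: v_2(a)=8, v_2(b)=11; units ≡ 5, 5 (mod 8); ε·ε+αω+βω = 0·0+8·1+11·1 ≡ 1  ⇒  (a,b)_2 = -1.
v=11: a=11^2·(≡8), b=11^3·(≡9) mod 11; (8|11)=-1, (9|11)=+1; (−1)^{2·3·5}·(-1)^3·(+1)^2 = -1.
v=3: a=3^-3·(≡2), b=3^-5·(≡1) mod 3; (2|3)=-1, (1|3)=+1; (−1)^{-3·-5·1}·(-1)^-5·(+1)^-3 = +1.
v=5: a=5^-2·(≡3), b=5^-2·(≡2) mod 5; (3|5)=-1, (2|5)=-1; (−1)^{-2·-2·2}·(-1)^-2·(-1)^-2 = +1.
|Ram(-3, 858)| = 2, even; anisotropic at {2, 11}.

[2, 11]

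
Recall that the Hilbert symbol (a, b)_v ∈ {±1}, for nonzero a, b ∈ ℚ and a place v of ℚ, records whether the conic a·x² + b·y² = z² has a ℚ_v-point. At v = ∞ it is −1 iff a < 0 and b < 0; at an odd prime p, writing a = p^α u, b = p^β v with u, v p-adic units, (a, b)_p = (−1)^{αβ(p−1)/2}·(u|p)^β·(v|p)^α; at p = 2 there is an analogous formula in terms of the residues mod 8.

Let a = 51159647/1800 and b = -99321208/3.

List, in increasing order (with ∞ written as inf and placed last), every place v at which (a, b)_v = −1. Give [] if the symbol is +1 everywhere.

Mod squares: a ≡ 2926, b ≡ -714. Check v ∈ {∞, 2, 3, 5, 7, 11, 17, 19}.
v=11: a=11^3·(≡2), b=11^0·(≡1) mod 11; (2|11)=-1, (1|11)=+1; (−1)^{3·0·5}·(-1)^0·(+1)^3 = +1.
v=2: v_2(a)=-3, v_2(b)=3; units ≡ 7, 3 (mod 8); ε·ε+αω+βω = 1·1+-3·1+3·0 ≡ 0  ⇒  (a,b)_2 = +1.
v=∞: 2926 > 0 and -714 < 0  ⇒  (a,b)_∞ = +1.
v=17: a=17^2·(≡16), b=17^3·(≡16) mod 17; (16|17)=+1, (16|17)=+1; (−1)^{2·3·8}·(+1)^3·(+1)^2 = +1.
v=3: a=3^-2·(≡1), b=3^-1·(≡2) mod 3; (1|3)=+1, (2|3)=-1; (−1)^{-2·-1·1}·(+1)^-1·(-1)^-2 = +1.
v=7: a=7^1·(≡3), b=7^1·(≡6) mod 7; (3|7)=-1, (6|7)=-1; (−1)^{1·1·3}·(-1)^1·(-1)^1 = -1.
v=5: a=5^-2·(≡1), b=5^0·(≡4) mod 5; (1|5)=+1, (4|5)=+1; (−1)^{-2·0·2}·(+1)^0·(+1)^-2 = +1.
v=19: a=19^1·(≡2), b=19^2·(≡10) mod 19; (2|19)=-1, (10|19)=-1; (−1)^{1·2·9}·(-1)^2·(-1)^1 = -1.
|Ram(2926, -714)| = 2, even; anisotropic at {7, 19}.

[7, 19]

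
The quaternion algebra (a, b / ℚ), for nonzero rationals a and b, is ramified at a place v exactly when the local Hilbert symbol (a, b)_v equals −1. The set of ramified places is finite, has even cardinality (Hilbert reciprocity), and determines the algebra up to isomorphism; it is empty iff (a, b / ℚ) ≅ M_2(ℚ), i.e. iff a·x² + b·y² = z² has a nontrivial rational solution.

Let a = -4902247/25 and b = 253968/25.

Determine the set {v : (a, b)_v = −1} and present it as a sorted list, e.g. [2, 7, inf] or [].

(a, b) ≡ (-4902247, 15873) mod (ℚ^×)²; places V = {2, 3, 5, 7, 11, 13, 19, 29, 31, 37, 41, ∞}.
(a,b)_5: α=-2, u≡3; β=-2, v≡3 (mod 5); (3|5)=-1, (3|5)=-1; sign (−1)^0·-1^-2·-1^-2 = +1.
(a,b)_2: α=0, β=4; u≡1, v≡1 (mod 8); ε(u)ε(v)=0·0, αω(v)=0·0, βω(u)=4·0; sum ≡ 0  ⇒  +1.
(a,b)_13: α=0, u≡12; β=1, v≡3 (mod 13); (12|13)=+1, (3|13)=+1; sign (−1)^0·+1^1·+1^0 = +1.
(a,b)_11: α=0, u≡8; β=1, v≡7 (mod 11); (8|11)=-1, (7|11)=-1; sign (−1)^0·-1^1·-1^0 = -1.
(a,b)_31: α=1, u≡1; β=0, v≡18 (mod 31); (1|31)=+1, (18|31)=+1; sign (−1)^0·+1^0·+1^1 = +1.
(a,b)_29: α=1, u≡15; β=0, v≡18 (mod 29); (15|29)=-1, (18|29)=-1; sign (−1)^0·-1^0·-1^1 = -1.
(a,b)_19: α=1, u≡17; β=0, v≡15 (mod 19); (17|19)=+1, (15|19)=-1; sign (−1)^0·+1^0·-1^1 = -1.
(a,b)_37: α=0, u≡19; β=1, v≡20 (mod 37); (19|37)=-1, (20|37)=-1; sign (−1)^0·-1^1·-1^0 = -1.
(a,b)_3: α=0, u≡2; β=1, v≡2 (mod 3); (2|3)=-1, (2|3)=-1; sign (−1)^0·-1^1·-1^0 = -1.
(a,b)_∞: sgn(-4902247)=−, sgn(15873)=+, so +1.
(a,b)_7: α=1, u≡2; β=0, v≡2 (mod 7); (2|7)=+1, (2|7)=+1; sign (−1)^0·+1^0·+1^1 = +1.
(a,b)_41: α=1, u≡34; β=0, v≡35 (mod 41); (34|41)=-1, (35|41)=-1; sign (−1)^0·-1^0·-1^1 = -1.
Ram(-4902247, 15873) = {3, 11, 19, 29, 37, 41}; no ℚ_3-point on the conic.

[3, 11, 19, 29, 37, 41]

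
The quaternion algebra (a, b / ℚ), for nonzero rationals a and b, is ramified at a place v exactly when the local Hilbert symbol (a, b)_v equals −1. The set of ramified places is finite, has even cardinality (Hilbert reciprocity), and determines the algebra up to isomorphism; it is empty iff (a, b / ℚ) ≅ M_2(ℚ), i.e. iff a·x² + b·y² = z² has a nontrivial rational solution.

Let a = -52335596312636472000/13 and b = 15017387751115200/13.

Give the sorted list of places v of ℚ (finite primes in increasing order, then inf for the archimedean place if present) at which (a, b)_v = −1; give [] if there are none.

(a, b) ≡ (-89306815, 7405931) mod (ℚ^×)²; places V = {2, 3, 5, 11, 13, 17, 23, 31, 41, 47, ∞}.
(a,b)_23: α=1, u≡6; β=1, v≡11 (mod 23); (6|23)=+1, (11|23)=-1; sign (−1)^1·+1^1·-1^1 = +1.
(a,b)_47: α=1, u≡16; β=1, v≡38 (mod 47); (16|47)=+1, (38|47)=-1; sign (−1)^1·+1^1·-1^1 = +1.
(a,b)_∞: sgn(-89306815)=−, sgn(7405931)=+, so +1.
(a,b)_41: α=3, u≡10; β=2, v≡24 (mod 41); (10|41)=+1, (24|41)=-1; sign (−1)^0·+1^2·-1^3 = -1.
(a,b)_2: α=6, β=6; u≡1, v≡3 (mod 8); ε(u)ε(v)=0·1, αω(v)=6·1, βω(u)=6·0; sum ≡ 0  ⇒  +1.
(a,b)_31: α=1, u≡22; β=1, v≡15 (mod 31); (22|31)=-1, (15|31)=-1; sign (−1)^1·-1^1·-1^1 = -1.
(a,b)_3: α=4, u≡2; β=4, v≡2 (mod 3); (2|3)=-1, (2|3)=-1; sign (−1)^0·-1^4·-1^4 = +1.
(a,b)_11: α=2, u≡10; β=2, v≡5 (mod 11); (10|11)=-1, (5|11)=+1; sign (−1)^0·-1^2·+1^2 = +1.
(a,b)_17: α=2, u≡15; β=1, v≡2 (mod 17); (15|17)=+1, (2|17)=+1; sign (−1)^0·+1^1·+1^2 = +1.
(a,b)_5: α=3, u≡3; β=2, v≡1 (mod 5); (3|5)=-1, (1|5)=+1; sign (−1)^0·-1^2·+1^3 = +1.
(a,b)_13: α=-1, u≡4; β=-1, v≡9 (mod 13); (4|13)=+1, (9|13)=+1; sign (−1)^0·+1^-1·+1^-1 = +1.
|Ram(-89306815, 7405931)| = 2, even; anisotropic at {31, 41}.

[31, 41]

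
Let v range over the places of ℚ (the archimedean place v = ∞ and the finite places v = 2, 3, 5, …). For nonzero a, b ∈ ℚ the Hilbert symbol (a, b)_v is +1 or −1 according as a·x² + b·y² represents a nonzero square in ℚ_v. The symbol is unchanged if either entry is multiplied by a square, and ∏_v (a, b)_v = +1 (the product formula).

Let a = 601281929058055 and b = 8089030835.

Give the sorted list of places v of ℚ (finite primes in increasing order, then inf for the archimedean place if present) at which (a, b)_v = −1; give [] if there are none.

[2, 5, 19, 41]

(a, b) ≡ (3895, 3515) mod (ℚ^×)²; places V = {2, 5, 7, 19, 37, 41, ∞}.
(a,b)_2: α=0, β=0; u≡7, v≡3 (mod 8); ε(u)ε(v)=1·1, αω(v)=0·1, βω(u)=0·0; sum ≡ 1  ⇒  -1.
(a,b)_19: α=1, u≡3; β=1, v≡12 (mod 19); (3|19)=-1, (12|19)=-1; sign (−1)^1·-1^1·-1^1 = -1.
(a,b)_37: α=4, u≡33; β=3, v≡3 (mod 37); (33|37)=+1, (3|37)=+1; sign (−1)^0·+1^3·+1^4 = +1.
(a,b)_7: α=2, u≡6; β=0, v≡4 (mod 7); (6|7)=-1, (4|7)=+1; sign (−1)^0·-1^0·+1^2 = +1.
(a,b)_41: α=3, u≡15; β=2, v≡29 (mod 41); (15|41)=-1, (29|41)=-1; sign (−1)^0·-1^2·-1^3 = -1.
(a,b)_5: α=1, u≡1; β=1, v≡2 (mod 5); (1|5)=+1, (2|5)=-1; sign (−1)^0·+1^1·-1^1 = -1.
(a,b)_∞: sgn(3895)=+, sgn(3515)=+, so +1.
|Ram(3895, 3515)| = 4, even; anisotropic at {2, 5, 19, 41}.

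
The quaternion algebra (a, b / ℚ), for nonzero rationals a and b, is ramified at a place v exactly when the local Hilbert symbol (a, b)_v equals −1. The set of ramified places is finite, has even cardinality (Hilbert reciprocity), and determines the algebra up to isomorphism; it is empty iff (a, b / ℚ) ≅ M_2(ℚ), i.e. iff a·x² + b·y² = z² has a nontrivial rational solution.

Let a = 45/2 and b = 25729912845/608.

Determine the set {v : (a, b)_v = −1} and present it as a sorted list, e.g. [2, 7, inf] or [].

[2, 7, 17, 19]

(a, b) ≡ (10, 881790) mod (ℚ^×)²; places V = {2, 3, 5, 7, 13, 17, 19, ∞}.
(a,b)_7: α=0, u≡5; β=1, v≡6 (mod 7); (5|7)=-1, (6|7)=-1; sign (−1)^0·-1^1·-1^0 = -1.
(a,b)_3: α=2, u≡1; β=9, v≡2 (mod 3); (1|3)=+1, (2|3)=-1; sign (−1)^0·+1^9·-1^2 = +1.
(a,b)_2: α=-1, β=-5; u≡5, v≡7 (mod 8); ε(u)ε(v)=0·1, αω(v)=-1·0, βω(u)=-5·1; sum ≡ 1  ⇒  -1.
(a,b)_∞: sgn(10)=+, sgn(881790)=+, so +1.
(a,b)_17: α=0, u≡14; β=1, v≡3 (mod 17); (14|17)=-1, (3|17)=-1; sign (−1)^0·-1^1·-1^0 = -1.
(a,b)_13: α=0, u≡3; β=3, v≡1 (mod 13); (3|13)=+1, (1|13)=+1; sign (−1)^0·+1^3·+1^0 = +1.
(a,b)_19: α=0, u≡13; β=-1, v≡12 (mod 19); (13|19)=-1, (12|19)=-1; sign (−1)^0·-1^-1·-1^0 = -1.
(a,b)_5: α=1, u≡2; β=1, v≡3 (mod 5); (2|5)=-1, (3|5)=-1; sign (−1)^0·-1^1·-1^1 = +1.
(10, 881790 / ℚ) ramifies at {2, 7, 17, 19}: a division algebra.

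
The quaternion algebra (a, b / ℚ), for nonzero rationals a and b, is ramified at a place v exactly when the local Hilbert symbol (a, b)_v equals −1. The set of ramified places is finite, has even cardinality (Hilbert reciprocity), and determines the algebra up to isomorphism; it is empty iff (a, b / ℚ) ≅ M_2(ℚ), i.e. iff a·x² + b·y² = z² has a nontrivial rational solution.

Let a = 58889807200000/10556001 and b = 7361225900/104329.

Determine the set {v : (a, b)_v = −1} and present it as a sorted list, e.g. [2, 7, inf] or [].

Mod squares: a ≡ 153295, b ≡ 30659. Check v ∈ {∞, 2, 3, 5, 7, 17, 19, 23, 31, 43}.
v=7: a=7^4·(≡2), b=7^4·(≡5) mod 7; (2|7)=+1, (5|7)=-1; (−1)^{4·4·3}·(+1)^4·(-1)^4 = +1.
v=3: a=3^-4·(≡1), b=3^0·(≡2) mod 3; (1|3)=+1, (2|3)=-1; (−1)^{-4·0·1}·(+1)^0·(-1)^-4 = +1.
v=2: v_2(a)=8, v_2(b)=2; units ≡ 7, 3 (mod 8); ε·ε+αω+βω = 1·1+8·1+2·0 ≡ 1  ⇒  (a,b)_2 = -1.
v=23: a=23^1·(≡8), b=23^1·(≡20) mod 23; (8|23)=+1, (20|23)=-1; (−1)^{1·1·11}·(+1)^1·(-1)^1 = +1.
v=43: a=43^1·(≡33), b=43^1·(≡4) mod 43; (33|43)=-1, (4|43)=+1; (−1)^{1·1·21}·(-1)^1·(+1)^1 = +1.
v=31: a=31^1·(≡25), b=31^1·(≡10) mod 31; (25|31)=+1, (10|31)=+1; (−1)^{1·1·15}·(+1)^1·(+1)^1 = -1.
v=17: a=17^0·(≡10), b=17^-2·(≡1) mod 17; (10|17)=-1, (1|17)=+1; (−1)^{0·-2·8}·(-1)^-2·(+1)^0 = +1.
v=5: a=5^5·(≡4), b=5^2·(≡4) mod 5; (4|5)=+1, (4|5)=+1; (−1)^{5·2·2}·(+1)^2·(+1)^5 = +1.
v=∞: 153295 > 0 and 30659 > 0  ⇒  (a,b)_∞ = +1.
v=19: a=19^-4·(≡8), b=19^-2·(≡10) mod 19; (8|19)=-1, (10|19)=-1; (−1)^{-4·-2·9}·(-1)^-2·(-1)^-4 = +1.
Ram(153295, 30659) = {2, 31}; no ℚ_2-point on the conic.

[2, 31]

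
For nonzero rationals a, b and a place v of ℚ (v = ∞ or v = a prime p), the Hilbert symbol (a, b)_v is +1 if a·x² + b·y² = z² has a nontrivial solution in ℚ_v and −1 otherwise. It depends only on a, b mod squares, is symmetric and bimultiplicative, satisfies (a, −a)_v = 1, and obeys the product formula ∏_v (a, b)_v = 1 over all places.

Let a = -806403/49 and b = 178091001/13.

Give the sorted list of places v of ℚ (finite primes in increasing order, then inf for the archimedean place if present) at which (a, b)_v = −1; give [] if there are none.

Mod squares: a ≡ -806403, b ≡ 305877. Check v ∈ {∞, 2, 3, 7, 11, 13, 23, 29, 31}.
v=2: v_2(a)=0, v_2(b)=0; units ≡ 5, 5 (mod 8); ε·ε+αω+βω = 0·0+0·1+0·1 ≡ 0  ⇒  (a,b)_2 = +1.
v=13: a=13^1·(≡7), b=13^-1·(≡10) mod 13; (7|13)=-1, (10|13)=+1; (−1)^{1·-1·6}·(-1)^-1·(+1)^1 = -1.
v=∞: -806403 < 0 and 305877 > 0  ⇒  (a,b)_∞ = +1.
v=31: a=31^1·(≡17), b=31^1·(≡1) mod 31; (17|31)=-1, (1|31)=+1; (−1)^{1·1·15}·(-1)^1·(+1)^1 = +1.
v=7: a=7^-2·(≡4), b=7^0·(≡3) mod 7; (4|7)=+1, (3|7)=-1; (−1)^{-2·0·3}·(+1)^0·(-1)^-2 = +1.
v=23: a=23^1·(≡20), b=23^1·(≡7) mod 23; (20|23)=-1, (7|23)=-1; (−1)^{1·1·11}·(-1)^1·(-1)^1 = -1.
v=3: a=3^1·(≡2), b=3^3·(≡1) mod 3; (2|3)=-1, (1|3)=+1; (−1)^{1·3·1}·(-1)^3·(+1)^1 = +1.
v=11: a=11^0·(≡8), b=11^1·(≡8) mod 11; (8|11)=-1, (8|11)=-1; (−1)^{0·1·5}·(-1)^1·(-1)^0 = -1.
v=29: a=29^1·(≡6), b=29^2·(≡27) mod 29; (6|29)=+1, (27|29)=-1; (−1)^{1·2·14}·(+1)^2·(-1)^1 = -1.
(-806403, 305877 / ℚ) ramifies at {11, 13, 23, 29}: a division algebra.

[11, 13, 23, 29]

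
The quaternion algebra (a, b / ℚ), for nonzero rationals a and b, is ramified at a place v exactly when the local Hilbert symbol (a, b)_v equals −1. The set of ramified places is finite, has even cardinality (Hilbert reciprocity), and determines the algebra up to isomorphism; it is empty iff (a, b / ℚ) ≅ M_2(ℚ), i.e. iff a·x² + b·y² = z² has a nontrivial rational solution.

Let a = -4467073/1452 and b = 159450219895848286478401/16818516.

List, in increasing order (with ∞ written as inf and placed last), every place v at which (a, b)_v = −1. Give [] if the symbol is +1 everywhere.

Mod squares: a ≡ -46371, b ≡ 3789391749. Check v ∈ {∞, 2, 3, 11, 13, 17, 19, 23, 29, 41}.
v=11: a=11^-2·(≡5), b=11^-3·(≡8) mod 11; (5|11)=+1, (8|11)=-1; (−1)^{-2·-3·5}·(+1)^-3·(-1)^-2 = +1.
v=19: a=19^0·(≡14), b=19^1·(≡16) mod 19; (14|19)=-1, (16|19)=+1; (−1)^{0·1·9}·(-1)^1·(+1)^0 = -1.
v=∞: -46371 < 0 and 3789391749 > 0  ⇒  (a,b)_∞ = +1.
v=2: v_2(a)=-2, v_2(b)=-2; units ≡ 5, 5 (mod 8); ε·ε+αω+βω = 0·0+-2·1+-2·1 ≡ 0  ⇒  (a,b)_2 = +1.
v=3: a=3^-1·(≡2), b=3^-5·(≡2) mod 3; (2|3)=-1, (2|3)=-1; (−1)^{-1·-5·1}·(-1)^-5·(-1)^-1 = -1.
v=17: a=17^2·(≡14), b=17^7·(≡14) mod 17; (14|17)=-1, (14|17)=-1; (−1)^{2·7·8}·(-1)^7·(-1)^2 = -1.
v=41: a=41^1·(≡28), b=41^3·(≡36) mod 41; (28|41)=-1, (36|41)=+1; (−1)^{1·3·20}·(-1)^3·(+1)^1 = -1.
v=13: a=13^1·(≡11), b=13^-1·(≡5) mod 13; (11|13)=-1, (5|13)=-1; (−1)^{1·-1·6}·(-1)^-1·(-1)^1 = +1.
v=23: a=23^0·(≡11), b=23^3·(≡17) mod 23; (11|23)=-1, (17|23)=-1; (−1)^{0·3·11}·(-1)^3·(-1)^0 = -1.
v=29: a=29^1·(≡20), b=29^3·(≡3) mod 29; (20|29)=+1, (3|29)=-1; (−1)^{1·3·14}·(+1)^3·(-1)^1 = -1.
Ram(-46371, 3789391749) = {3, 17, 19, 23, 29, 41}; no ℚ_3-point on the conic.

[3, 17, 19, 23, 29, 41]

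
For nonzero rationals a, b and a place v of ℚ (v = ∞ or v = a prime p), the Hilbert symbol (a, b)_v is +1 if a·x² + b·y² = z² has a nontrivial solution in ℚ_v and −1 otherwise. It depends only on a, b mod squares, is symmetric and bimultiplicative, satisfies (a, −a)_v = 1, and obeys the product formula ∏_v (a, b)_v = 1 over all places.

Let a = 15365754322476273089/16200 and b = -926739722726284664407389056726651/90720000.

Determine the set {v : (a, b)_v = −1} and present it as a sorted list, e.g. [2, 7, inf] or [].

Mod squares: a ≡ 32338, b ≡ -1783397. Check v ∈ {∞, 2, 3, 5, 7, 11, 19, 23, 37, 53}.
v=∞: 32338 > 0 and -1783397 < 0  ⇒  (a,b)_∞ = +1.
v=53: a=53^2·(≡26), b=53^3·(≡29) mod 53; (26|53)=-1, (29|53)=+1; (−1)^{2·3·26}·(-1)^3·(+1)^2 = -1.
v=2: v_2(a)=-3, v_2(b)=-8; units ≡ 1, 3 (mod 8); ε·ε+αω+βω = 0·1+-3·1+-8·0 ≡ 1  ⇒  (a,b)_2 = -1.
v=7: a=7^0·(≡5), b=7^-1·(≡4) mod 7; (5|7)=-1, (4|7)=+1; (−1)^{0·-1·3}·(-1)^-1·(+1)^0 = -1.
v=11: a=11^6·(≡1), b=11^11·(≡6) mod 11; (1|11)=+1, (6|11)=-1; (−1)^{6·11·5}·(+1)^11·(-1)^6 = +1.
v=3: a=3^-4·(≡1), b=3^-4·(≡1) mod 3; (1|3)=+1, (1|3)=+1; (−1)^{-4·-4·1}·(+1)^-4·(+1)^-4 = +1.
v=37: a=37^1·(≡32), b=37^2·(≡30) mod 37; (32|37)=-1, (30|37)=+1; (−1)^{1·2·18}·(-1)^2·(+1)^1 = +1.
v=19: a=19^3·(≡16), b=19^5·(≡1) mod 19; (16|19)=+1, (1|19)=+1; (−1)^{3·5·9}·(+1)^5·(+1)^3 = -1.
v=23: a=23^3·(≡12), b=23^5·(≡20) mod 23; (12|23)=+1, (20|23)=-1; (−1)^{3·5·11}·(+1)^5·(-1)^3 = +1.
v=5: a=5^-2·(≡3), b=5^-4·(≡2) mod 5; (3|5)=-1, (2|5)=-1; (−1)^{-2·-4·2}·(-1)^-4·(-1)^-2 = +1.
Ram(32338, -1783397) = {2, 7, 19, 53}; no ℚ_2-point on the conic.

[2, 7, 19, 53]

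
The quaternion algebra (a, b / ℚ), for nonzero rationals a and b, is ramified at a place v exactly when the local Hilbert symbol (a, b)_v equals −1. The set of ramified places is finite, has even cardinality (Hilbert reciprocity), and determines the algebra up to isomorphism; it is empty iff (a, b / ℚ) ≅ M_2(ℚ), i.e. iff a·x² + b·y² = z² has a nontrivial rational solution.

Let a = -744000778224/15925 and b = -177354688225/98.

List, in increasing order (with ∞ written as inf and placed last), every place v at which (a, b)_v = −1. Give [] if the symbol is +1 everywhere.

[2, 13, 31, inf]

(a, b) ≡ (-84227, -2) mod (ℚ^×)²; places V = {2, 3, 5, 7, 11, 13, 19, 31, 47, ∞}.
(a,b)_13: α=-1, u≡8; β=2, v≡11 (mod 13); (8|13)=-1, (11|13)=-1; sign (−1)^0·-1^2·-1^-1 = -1.
(a,b)_19: α=3, u≡12; β=2, v≡4 (mod 19); (12|19)=-1, (4|19)=+1; sign (−1)^0·-1^2·+1^3 = +1.
(a,b)_∞: sgn(-84227)=−, sgn(-2)=−, so -1.
(a,b)_5: α=-2, u≡3; β=2, v≡2 (mod 5); (3|5)=-1, (2|5)=-1; sign (−1)^0·-1^2·-1^-2 = +1.
(a,b)_2: α=4, β=-1; u≡5, v≡7 (mod 8); ε(u)ε(v)=0·1, αω(v)=4·0, βω(u)=-1·1; sum ≡ 1  ⇒  -1.
(a,b)_3: α=2, u≡1; β=0, v≡1 (mod 3); (1|3)=+1, (1|3)=+1; sign (−1)^0·+1^0·+1^2 = +1.
(a,b)_31: α=1, u≡11; β=2, v≡15 (mod 31); (11|31)=-1, (15|31)=-1; sign (−1)^0·-1^2·-1^1 = -1.
(a,b)_11: α=1, u≡8; β=2, v≡3 (mod 11); (8|11)=-1, (3|11)=+1; sign (−1)^0·-1^2·+1^1 = +1.
(a,b)_47: α=2, u≡10; β=0, v≡26 (mod 47); (10|47)=-1, (26|47)=-1; sign (−1)^0·-1^0·-1^2 = +1.
(a,b)_7: α=-2, u≡1; β=-2, v≡3 (mod 7); (1|7)=+1, (3|7)=-1; sign (−1)^0·+1^-2·-1^-2 = +1.
Ram(-84227, -2) = {2, 13, 31, ∞}; no ℚ_2-point on the conic.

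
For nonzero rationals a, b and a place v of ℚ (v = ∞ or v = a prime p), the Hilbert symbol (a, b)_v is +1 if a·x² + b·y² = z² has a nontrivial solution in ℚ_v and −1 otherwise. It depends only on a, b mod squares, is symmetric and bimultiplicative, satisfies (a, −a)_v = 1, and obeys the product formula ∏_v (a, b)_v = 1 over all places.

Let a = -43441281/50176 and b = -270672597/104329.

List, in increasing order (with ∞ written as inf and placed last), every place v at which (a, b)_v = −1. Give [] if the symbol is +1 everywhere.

(a, b) ≡ (-1, -13) mod (ℚ^×)²; places V = {2, 3, 7, 13, 17, 19, ∞}.
(a,b)_19: α=0, u≡14; β=-2, v≡4 (mod 19); (14|19)=-1, (4|19)=+1; sign (−1)^0·-1^-2·+1^0 = +1.
(a,b)_17: α=0, u≡1; β=-2, v≡15 (mod 17); (1|17)=+1, (15|17)=+1; sign (−1)^0·+1^-2·+1^0 = +1.
(a,b)_3: α=2, u≡2; β=6, v≡2 (mod 3); (2|3)=-1, (2|3)=-1; sign (−1)^0·-1^6·-1^2 = +1.
(a,b)_∞: sgn(-1)=−, sgn(-13)=−, so -1.
(a,b)_7: α=-2, u≡6; β=0, v≡1 (mod 7); (6|7)=-1, (1|7)=+1; sign (−1)^0·-1^0·+1^-2 = +1.
(a,b)_2: α=-10, β=0; u≡7, v≡3 (mod 8); ε(u)ε(v)=1·1, αω(v)=-10·1, βω(u)=0·0; sum ≡ 1  ⇒  -1.
(a,b)_13: α=6, u≡12; β=5, v≡3 (mod 13); (12|13)=+1, (3|13)=+1; sign (−1)^0·+1^5·+1^6 = +1.
(-1, -13 / ℚ) ramifies at {2, ∞}: a division algebra.

[2, inf]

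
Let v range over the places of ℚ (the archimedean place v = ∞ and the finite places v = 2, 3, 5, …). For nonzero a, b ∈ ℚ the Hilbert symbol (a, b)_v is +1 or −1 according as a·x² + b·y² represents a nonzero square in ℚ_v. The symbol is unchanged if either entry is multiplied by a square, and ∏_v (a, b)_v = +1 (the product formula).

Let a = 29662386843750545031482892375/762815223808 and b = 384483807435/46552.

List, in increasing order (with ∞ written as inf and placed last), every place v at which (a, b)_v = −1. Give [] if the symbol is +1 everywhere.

Mod squares: a ≡ 10010, b ≡ 746130. Check v ∈ {∞, 2, 3, 5, 7, 11, 13, 17, 19, 23, 37}.
v=∞: 10010 > 0 and 746130 > 0  ⇒  (a,b)_∞ = +1.
v=13: a=13^5·(≡3), b=13^2·(≡2) mod 13; (3|13)=+1, (2|13)=-1; (−1)^{5·2·6}·(+1)^2·(-1)^5 = -1.
v=2: v_2(a)=-11, v_2(b)=-3; units ≡ 5, 1 (mod 8); ε·ε+αω+βω = 0·0+-11·0+-3·1 ≡ 1  ⇒  (a,b)_2 = -1.
v=19: a=19^2·(≡1), b=19^1·(≡11) mod 19; (1|19)=+1, (11|19)=+1; (−1)^{2·1·9}·(+1)^1·(+1)^2 = +1.
v=11: a=11^-3·(≡8), b=11^-1·(≡3) mod 11; (8|11)=-1, (3|11)=+1; (−1)^{-3·-1·5}·(-1)^-1·(+1)^-3 = +1.
v=3: a=3^4·(≡2), b=3^1·(≡1) mod 3; (2|3)=-1, (1|3)=+1; (−1)^{4·1·1}·(-1)^1·(+1)^4 = -1.
v=5: a=5^3·(≡3), b=5^1·(≡1) mod 5; (3|5)=-1, (1|5)=+1; (−1)^{3·1·2}·(-1)^1·(+1)^3 = -1.
v=17: a=17^2·(≡6), b=17^1·(≡1) mod 17; (6|17)=-1, (1|17)=+1; (−1)^{2·1·8}·(-1)^1·(+1)^2 = -1.
v=23: a=23^-4·(≡21), b=23^-2·(≡7) mod 23; (21|23)=-1, (7|23)=-1; (−1)^{-4·-2·11}·(-1)^-2·(-1)^-4 = +1.
v=7: a=7^9·(≡1), b=7^3·(≡2) mod 7; (1|7)=+1, (2|7)=+1; (−1)^{9·3·3}·(+1)^3·(+1)^9 = -1.
v=37: a=37^4·(≡17), b=37^2·(≡4) mod 37; (17|37)=-1, (4|37)=+1; (−1)^{4·2·18}·(-1)^2·(+1)^4 = +1.
(10010, 746130 / ℚ) ramifies at {2, 3, 5, 7, 13, 17}: a division algebra.

[2, 3, 5, 7, 13, 17]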